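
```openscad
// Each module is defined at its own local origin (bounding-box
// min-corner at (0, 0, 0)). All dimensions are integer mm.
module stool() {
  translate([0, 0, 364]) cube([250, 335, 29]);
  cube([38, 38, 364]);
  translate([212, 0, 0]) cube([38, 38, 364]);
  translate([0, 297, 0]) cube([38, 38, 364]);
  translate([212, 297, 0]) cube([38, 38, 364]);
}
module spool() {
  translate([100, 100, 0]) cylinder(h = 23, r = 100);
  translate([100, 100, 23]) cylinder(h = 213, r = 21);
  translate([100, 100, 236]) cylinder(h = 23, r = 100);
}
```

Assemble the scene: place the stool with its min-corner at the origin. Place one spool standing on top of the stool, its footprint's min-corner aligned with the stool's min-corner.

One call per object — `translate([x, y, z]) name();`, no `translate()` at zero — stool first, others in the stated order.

stool();
translate([0, 0, 393]) spool();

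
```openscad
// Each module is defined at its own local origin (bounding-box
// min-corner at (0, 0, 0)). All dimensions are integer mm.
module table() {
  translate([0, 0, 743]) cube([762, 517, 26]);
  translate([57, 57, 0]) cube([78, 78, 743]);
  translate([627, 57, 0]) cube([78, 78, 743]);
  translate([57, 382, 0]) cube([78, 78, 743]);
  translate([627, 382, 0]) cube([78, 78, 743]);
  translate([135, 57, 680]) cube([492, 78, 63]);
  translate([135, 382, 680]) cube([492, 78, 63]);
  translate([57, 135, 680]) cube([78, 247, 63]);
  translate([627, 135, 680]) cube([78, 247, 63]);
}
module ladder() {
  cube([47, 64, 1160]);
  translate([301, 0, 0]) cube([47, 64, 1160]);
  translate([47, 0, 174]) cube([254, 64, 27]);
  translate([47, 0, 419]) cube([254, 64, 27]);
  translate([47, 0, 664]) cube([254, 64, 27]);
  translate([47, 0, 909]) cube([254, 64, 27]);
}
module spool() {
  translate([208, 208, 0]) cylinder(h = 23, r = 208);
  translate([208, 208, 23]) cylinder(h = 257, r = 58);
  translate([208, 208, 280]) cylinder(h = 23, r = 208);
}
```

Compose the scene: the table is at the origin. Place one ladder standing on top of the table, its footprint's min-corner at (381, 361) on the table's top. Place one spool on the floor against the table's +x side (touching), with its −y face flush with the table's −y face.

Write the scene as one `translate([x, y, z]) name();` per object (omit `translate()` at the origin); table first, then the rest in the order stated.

table();
translate([381, 361, 769]) ladder();
translate([762, 0, 0]) spool();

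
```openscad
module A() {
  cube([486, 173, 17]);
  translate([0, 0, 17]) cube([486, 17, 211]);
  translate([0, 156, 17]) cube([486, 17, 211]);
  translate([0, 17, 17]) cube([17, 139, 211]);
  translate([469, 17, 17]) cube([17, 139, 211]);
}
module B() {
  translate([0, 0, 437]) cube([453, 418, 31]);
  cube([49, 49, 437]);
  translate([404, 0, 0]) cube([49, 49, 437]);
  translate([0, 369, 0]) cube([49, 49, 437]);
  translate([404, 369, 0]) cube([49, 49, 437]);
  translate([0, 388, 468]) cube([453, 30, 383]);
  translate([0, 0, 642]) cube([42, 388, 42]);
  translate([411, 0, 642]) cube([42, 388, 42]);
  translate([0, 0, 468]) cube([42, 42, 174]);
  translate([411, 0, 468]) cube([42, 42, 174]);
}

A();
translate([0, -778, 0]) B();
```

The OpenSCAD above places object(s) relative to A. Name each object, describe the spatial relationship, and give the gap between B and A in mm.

A is an open box. B is a chair. The chair is on the floor beside the open box on its −y side. The gap between the chair and the open box is 360 mm.

The chair's nearest face is 360 mm from the open box's −y face.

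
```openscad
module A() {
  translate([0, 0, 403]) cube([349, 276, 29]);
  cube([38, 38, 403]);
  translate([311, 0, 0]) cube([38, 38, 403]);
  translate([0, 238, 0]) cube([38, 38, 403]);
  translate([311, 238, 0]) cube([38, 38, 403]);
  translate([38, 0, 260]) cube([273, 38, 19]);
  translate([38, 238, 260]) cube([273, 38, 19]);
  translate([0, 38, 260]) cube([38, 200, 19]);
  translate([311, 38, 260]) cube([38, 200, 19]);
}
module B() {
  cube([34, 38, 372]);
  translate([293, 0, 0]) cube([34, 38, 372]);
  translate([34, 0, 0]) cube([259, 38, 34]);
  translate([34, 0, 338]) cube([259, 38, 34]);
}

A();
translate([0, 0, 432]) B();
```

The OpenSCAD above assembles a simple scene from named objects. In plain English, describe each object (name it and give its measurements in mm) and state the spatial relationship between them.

A is a four-legged stool. The seat is a 349×276×29 mm slab whose top surface is at z = 432 mm; four square legs, each 38×38 mm in cross-section, run from the floor (z = 0) to the underside of the seat, each flush with a corner of the seat. Four stretchers, 38 mm wide and 19 mm tall, connect adjacent legs with their undersides at z = 260 mm, each running between the inner faces of the legs it joins and aligned with the legs' outer faces on the other axis.

B is a rectangular picture frame lying in the x–z plane (depth along y). The opening is 259 mm wide (x) by 304 mm tall (z), surrounded by a border 34 mm wide on all four sides. The frame is 38 mm deep and is made of two full-height vertical stiles with two horizontal rails fitted between them.

The picture frame is on top of the stool.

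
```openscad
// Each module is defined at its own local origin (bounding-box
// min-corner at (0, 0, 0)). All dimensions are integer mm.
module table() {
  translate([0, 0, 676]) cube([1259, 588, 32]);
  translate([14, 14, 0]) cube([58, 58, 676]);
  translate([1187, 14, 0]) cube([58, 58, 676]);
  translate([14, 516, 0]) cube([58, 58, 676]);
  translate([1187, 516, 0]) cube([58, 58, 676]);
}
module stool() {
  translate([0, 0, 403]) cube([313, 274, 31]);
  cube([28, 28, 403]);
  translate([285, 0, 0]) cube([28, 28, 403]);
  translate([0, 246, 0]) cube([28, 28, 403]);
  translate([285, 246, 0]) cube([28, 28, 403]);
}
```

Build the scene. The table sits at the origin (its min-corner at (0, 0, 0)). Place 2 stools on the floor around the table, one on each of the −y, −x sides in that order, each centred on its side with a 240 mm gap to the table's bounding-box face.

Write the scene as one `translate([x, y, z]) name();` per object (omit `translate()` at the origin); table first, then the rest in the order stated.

table();
translate([473, -514, 0]) stool();
translate([-553, 157, 0]) stool();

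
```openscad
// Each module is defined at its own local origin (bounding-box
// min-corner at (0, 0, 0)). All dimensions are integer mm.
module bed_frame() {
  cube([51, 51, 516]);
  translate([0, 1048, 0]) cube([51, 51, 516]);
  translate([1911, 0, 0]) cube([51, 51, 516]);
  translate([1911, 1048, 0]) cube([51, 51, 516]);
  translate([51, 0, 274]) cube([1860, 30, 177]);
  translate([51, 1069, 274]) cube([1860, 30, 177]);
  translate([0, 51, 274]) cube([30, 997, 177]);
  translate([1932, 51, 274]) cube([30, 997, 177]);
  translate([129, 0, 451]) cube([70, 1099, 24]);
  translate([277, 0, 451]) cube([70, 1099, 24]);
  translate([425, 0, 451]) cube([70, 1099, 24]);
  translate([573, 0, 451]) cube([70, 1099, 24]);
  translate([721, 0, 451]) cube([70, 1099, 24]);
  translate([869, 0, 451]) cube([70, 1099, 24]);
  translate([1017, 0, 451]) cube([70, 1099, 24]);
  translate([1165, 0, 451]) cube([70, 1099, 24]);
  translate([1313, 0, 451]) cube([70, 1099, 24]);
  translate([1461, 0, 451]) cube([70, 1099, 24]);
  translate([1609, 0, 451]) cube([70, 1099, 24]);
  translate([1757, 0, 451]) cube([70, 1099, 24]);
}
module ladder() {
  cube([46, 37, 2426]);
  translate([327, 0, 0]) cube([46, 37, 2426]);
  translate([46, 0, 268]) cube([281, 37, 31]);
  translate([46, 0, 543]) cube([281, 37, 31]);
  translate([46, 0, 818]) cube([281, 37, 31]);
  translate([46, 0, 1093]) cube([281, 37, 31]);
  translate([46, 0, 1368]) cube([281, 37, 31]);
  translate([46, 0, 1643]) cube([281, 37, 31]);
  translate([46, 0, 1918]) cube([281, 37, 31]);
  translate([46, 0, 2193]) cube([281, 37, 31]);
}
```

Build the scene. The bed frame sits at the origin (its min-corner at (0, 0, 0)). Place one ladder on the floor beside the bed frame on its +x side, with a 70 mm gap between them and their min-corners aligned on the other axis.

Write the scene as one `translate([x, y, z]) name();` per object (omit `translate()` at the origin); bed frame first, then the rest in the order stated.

bed_frame();
translate([2032, 0, 0]) ladder();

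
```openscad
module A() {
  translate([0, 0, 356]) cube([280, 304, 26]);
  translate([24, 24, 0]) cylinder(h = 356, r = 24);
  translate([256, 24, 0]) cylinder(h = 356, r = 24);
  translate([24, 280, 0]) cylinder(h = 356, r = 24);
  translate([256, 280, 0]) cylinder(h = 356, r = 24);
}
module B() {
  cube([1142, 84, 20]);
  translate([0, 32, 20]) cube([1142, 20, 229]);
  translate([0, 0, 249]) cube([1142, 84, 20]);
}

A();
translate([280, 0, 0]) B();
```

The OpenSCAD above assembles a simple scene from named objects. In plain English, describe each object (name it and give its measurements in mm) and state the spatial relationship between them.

A is a simple wooden stool: a rectangular seat 280 mm (x) by 304 mm (y), 26 mm thick, top face at z = 382 mm, on four round legs, each 48 mm in diameter. The legs rest on z = 0, each leg's axis is inset half a diameter from the nearest pair of seat edges (so the leg's bounding box is flush with the corner).

B is an I-beam lying along x, 1142 mm long. Overall section height 269 mm. Two flanges 84 mm wide (y) and 20 mm thick, one on the floor and one at the top; a web 20 mm thick runs between them, centred on the flange width.

The I-beam is against the stool's +x side, with their −y faces flush.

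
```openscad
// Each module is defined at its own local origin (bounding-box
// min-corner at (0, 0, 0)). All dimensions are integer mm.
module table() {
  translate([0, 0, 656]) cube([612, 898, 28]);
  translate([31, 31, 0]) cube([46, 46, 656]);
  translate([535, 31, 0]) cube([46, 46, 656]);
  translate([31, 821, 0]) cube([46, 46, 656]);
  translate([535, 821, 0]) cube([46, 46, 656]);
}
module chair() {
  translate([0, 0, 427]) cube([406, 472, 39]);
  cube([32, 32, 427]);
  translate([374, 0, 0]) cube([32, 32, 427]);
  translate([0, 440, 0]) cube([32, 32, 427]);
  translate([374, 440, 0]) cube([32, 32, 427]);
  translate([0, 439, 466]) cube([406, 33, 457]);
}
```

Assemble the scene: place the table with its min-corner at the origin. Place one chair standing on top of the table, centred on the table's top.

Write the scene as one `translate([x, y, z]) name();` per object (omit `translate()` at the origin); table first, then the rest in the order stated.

table();
translate([103, 213, 684]) chair();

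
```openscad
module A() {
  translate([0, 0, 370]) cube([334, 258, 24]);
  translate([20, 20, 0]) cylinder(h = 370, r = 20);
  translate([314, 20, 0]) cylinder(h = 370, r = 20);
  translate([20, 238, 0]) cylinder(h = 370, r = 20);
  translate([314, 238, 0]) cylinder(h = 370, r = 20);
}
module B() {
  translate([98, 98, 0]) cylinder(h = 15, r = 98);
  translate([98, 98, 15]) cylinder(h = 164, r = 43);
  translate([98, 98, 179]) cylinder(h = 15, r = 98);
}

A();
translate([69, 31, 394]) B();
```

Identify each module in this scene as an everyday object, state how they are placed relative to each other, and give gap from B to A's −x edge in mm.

A is a stool. B is a spool. The spool is on top of the stool, centred. The gap from the spool to the stool's −x edge is 69 mm.

The spool's min-x is at 69; the stool's min-x is 0; gap = 69 mm.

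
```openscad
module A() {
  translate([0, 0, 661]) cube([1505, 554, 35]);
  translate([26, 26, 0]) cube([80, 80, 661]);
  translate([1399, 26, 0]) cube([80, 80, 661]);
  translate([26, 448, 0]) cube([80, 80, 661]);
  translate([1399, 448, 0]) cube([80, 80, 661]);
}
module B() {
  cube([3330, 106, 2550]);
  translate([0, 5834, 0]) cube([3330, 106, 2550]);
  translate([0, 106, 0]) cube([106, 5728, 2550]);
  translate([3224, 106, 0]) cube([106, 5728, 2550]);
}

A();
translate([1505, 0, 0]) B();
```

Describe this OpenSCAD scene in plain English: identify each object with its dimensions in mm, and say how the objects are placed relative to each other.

A is a table with a 1505×554 mm rectangular top, 35 mm thick, top surface at z = 696 mm, supported by four 80×80 mm square legs, each inset 26 mm from the nearest pair of top edges, running from the floor.

B is the wall frame of a small rectangular building: four walls, each 2550 mm tall and 106 mm thick, enclosing a footprint 3330 mm (x) by 5940 mm (y) outside-to-outside, with no floor or roof. The front and back walls (the −y and +y sides) span the full width; the two side walls fit between them.

The house frame is against the table's +x side, with their −y faces flush.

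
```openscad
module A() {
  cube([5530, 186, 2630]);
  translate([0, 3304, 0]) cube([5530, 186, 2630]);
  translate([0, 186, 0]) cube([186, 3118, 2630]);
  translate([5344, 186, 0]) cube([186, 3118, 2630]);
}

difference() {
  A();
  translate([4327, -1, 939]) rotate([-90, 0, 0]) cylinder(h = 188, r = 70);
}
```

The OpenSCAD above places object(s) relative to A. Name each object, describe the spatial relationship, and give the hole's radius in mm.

The subtracted cylinder has r = 70 mm.

A is a house frame. The house frame has a circular hole through its front wall. The hole's radius is 70 mm.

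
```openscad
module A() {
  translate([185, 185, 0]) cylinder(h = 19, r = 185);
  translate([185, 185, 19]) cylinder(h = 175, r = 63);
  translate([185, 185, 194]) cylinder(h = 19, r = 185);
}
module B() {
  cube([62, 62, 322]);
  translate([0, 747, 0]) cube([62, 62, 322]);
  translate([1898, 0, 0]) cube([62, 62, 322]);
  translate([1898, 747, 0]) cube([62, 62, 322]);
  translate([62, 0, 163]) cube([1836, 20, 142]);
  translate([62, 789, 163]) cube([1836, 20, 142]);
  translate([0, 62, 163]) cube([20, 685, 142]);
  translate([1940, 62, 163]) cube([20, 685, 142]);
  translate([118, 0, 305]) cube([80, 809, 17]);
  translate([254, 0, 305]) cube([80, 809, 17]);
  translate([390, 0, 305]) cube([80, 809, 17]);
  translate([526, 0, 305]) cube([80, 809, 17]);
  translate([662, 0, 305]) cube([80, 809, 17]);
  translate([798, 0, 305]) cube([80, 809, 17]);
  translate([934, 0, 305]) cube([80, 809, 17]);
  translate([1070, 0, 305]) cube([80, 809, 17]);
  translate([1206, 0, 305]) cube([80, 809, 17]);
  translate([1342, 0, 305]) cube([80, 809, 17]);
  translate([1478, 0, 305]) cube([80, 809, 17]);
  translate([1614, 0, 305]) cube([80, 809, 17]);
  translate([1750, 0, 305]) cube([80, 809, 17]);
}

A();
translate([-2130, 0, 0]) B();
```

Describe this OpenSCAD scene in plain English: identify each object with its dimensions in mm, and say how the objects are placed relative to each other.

A is a spool: two coaxial disc flanges of radius 185 mm and thickness 19 mm, joined by a core cylinder of radius 63 mm and height 175 mm. The lower flange rests on z = 0 and the three cylinders share a vertical axis.

B is a bed frame 1960 mm long (x) by 809 mm wide (y). Four 62×62 mm corner posts, 322 mm tall, at the corners of the footprint. Four rails of 20 mm thickness and 142 mm height run between adjacent posts with their undersides at z = 163 mm, their outer faces flush with the outside of the frame (the two x-running rails run between the posts' inner faces; the two y-running rails run between the posts' inner faces). 13 slats, each 80 mm wide (x) and 17 mm thick, lie across the top of the two x-running rails, running the full 809 mm width of the frame in y; the slats are evenly spaced along x between the inner faces of the end posts with equal gaps (rounded down to the nearest mm) at the −x end and between each pair — any rounding remainder accumulates at the +x end.

The bed frame is on the floor beside the spool on its −x side.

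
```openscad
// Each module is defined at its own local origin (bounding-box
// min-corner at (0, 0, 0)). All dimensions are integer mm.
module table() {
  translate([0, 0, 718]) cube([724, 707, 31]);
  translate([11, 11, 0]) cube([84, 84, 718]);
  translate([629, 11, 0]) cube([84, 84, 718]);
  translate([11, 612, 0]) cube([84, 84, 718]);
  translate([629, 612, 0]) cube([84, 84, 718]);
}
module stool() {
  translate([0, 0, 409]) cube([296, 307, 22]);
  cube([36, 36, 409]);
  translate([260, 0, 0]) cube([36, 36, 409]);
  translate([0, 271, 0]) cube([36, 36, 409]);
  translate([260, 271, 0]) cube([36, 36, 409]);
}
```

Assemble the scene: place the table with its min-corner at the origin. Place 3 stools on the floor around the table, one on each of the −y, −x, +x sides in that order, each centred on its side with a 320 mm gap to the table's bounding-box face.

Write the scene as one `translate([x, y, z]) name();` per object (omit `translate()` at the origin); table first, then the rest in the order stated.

table();
translate([214, -627, 0]) stool();
translate([-616, 200, 0]) stool();
translate([1044, 200, 0]) stool();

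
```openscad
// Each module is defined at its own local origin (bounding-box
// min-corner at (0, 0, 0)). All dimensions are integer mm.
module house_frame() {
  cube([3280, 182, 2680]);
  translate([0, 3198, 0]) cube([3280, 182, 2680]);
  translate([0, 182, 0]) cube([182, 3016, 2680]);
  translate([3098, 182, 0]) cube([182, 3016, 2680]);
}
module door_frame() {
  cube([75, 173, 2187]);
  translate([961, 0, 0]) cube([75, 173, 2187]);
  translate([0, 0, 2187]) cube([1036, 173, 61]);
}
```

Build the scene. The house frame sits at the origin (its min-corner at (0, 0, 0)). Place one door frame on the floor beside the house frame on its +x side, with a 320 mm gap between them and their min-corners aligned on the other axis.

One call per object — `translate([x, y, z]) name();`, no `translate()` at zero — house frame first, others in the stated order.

house_frame();
translate([3600, 0, 0]) door_frame();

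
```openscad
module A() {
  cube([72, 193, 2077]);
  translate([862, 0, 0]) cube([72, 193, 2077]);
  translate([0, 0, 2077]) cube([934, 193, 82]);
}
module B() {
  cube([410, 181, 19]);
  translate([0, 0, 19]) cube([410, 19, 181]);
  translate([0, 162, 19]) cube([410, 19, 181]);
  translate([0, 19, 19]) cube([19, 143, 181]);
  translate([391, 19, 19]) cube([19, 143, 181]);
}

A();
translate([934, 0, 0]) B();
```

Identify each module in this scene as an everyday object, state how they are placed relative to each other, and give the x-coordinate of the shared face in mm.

The door frame's +x face and the open box's −x face are both at x = 934 mm.

A is a door frame. B is an open box. The open box is against the door frame's +x side, with their −y faces flush. The x-coordinate of the shared face is 934 mm.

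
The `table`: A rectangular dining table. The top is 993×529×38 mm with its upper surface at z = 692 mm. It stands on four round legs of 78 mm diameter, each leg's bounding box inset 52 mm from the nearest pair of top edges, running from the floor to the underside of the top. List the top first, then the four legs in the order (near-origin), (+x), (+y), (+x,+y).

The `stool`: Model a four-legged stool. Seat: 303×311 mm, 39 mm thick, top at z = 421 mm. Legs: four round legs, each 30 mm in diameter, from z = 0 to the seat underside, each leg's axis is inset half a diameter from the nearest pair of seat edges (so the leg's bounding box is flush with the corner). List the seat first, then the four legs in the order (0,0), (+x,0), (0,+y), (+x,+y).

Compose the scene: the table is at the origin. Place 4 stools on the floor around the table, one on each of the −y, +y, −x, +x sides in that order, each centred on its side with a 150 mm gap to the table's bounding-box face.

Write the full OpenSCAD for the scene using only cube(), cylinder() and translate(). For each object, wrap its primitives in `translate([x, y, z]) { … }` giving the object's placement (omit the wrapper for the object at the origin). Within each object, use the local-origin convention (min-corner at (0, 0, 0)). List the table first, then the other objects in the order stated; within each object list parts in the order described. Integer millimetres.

translate([0, 0, 654]) cube([993, 529, 38]);
translate([91, 91, 0]) cylinder(h = 654, r = 39);
translate([902, 91, 0]) cylinder(h = 654, r = 39);
translate([91, 438, 0]) cylinder(h = 654, r = 39);
translate([902, 438, 0]) cylinder(h = 654, r = 39);
translate([345, -461, 0]) {
  translate([0, 0, 382]) cube([303, 311, 39]);
  translate([15, 15, 0]) cylinder(h = 382, r = 15);
  translate([288, 15, 0]) cylinder(h = 382, r = 15);
  translate([15, 296, 0]) cylinder(h = 382, r = 15);
  translate([288, 296, 0]) cylinder(h = 382, r = 15);
}
translate([345, 679, 0]) {
  translate([0, 0, 382]) cube([303, 311, 39]);
  translate([15, 15, 0]) cylinder(h = 382, r = 15);
  translate([288, 15, 0]) cylinder(h = 382, r = 15);
  translate([15, 296, 0]) cylinder(h = 382, r = 15);
  translate([288, 296, 0]) cylinder(h = 382, r = 15);
}
translate([-453, 109, 0]) {
  translate([0, 0, 382]) cube([303, 311, 39]);
  translate([15, 15, 0]) cylinder(h = 382, r = 15);
  translate([288, 15, 0]) cylinder(h = 382, r = 15);
  translate([15, 296, 0]) cylinder(h = 382, r = 15);
  translate([288, 296, 0]) cylinder(h = 382, r = 15);
}
translate([1143, 109, 0]) {
  translate([0, 0, 382]) cube([303, 311, 39]);
  translate([15, 15, 0]) cylinder(h = 382, r = 15);
  translate([288, 15, 0]) cylinder(h = 382, r = 15);
  translate([15, 296, 0]) cylinder(h = 382, r = 15);
  translate([288, 296, 0]) cylinder(h = 382, r = 15);
}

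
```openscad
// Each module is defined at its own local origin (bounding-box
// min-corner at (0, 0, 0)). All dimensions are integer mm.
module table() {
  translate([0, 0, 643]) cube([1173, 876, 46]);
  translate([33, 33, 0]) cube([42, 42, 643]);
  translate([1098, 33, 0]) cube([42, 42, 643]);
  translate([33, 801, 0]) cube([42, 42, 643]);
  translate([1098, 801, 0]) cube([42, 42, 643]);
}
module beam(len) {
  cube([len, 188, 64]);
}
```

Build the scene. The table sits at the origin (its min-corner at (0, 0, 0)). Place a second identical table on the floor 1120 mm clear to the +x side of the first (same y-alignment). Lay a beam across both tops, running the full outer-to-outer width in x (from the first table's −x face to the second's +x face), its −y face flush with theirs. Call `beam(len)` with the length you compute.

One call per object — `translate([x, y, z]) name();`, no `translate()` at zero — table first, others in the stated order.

table();
translate([2293, 0, 0]) table();
translate([0, 0, 689]) beam(3466);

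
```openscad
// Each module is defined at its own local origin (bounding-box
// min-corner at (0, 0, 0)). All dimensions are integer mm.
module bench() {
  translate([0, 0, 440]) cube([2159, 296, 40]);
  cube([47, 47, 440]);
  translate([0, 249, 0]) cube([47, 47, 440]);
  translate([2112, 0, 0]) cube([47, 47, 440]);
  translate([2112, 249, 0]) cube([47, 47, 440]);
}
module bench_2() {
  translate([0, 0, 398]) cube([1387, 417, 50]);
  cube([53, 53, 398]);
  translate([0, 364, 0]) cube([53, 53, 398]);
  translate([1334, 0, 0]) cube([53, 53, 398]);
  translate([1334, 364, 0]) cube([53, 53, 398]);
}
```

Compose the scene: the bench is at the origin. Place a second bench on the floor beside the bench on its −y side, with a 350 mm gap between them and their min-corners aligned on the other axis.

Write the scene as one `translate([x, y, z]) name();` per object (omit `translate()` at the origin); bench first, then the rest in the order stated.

bench();
translate([0, -767, 0]) bench_2();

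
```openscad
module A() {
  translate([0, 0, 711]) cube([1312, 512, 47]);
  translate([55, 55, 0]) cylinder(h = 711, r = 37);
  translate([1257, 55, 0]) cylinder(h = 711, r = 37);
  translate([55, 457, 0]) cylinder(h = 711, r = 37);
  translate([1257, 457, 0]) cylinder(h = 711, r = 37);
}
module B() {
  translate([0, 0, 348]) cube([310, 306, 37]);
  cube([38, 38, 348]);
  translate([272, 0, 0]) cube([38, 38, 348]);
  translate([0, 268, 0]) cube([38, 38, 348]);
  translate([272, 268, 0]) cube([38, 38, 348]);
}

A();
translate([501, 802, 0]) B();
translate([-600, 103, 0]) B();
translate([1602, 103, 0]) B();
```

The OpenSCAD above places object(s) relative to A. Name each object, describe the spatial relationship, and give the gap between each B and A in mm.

Each stool's nearest face is 290 mm from the table's bounding box.

A is a table. B is a stool. Three stools sit around the table at the +y, −x, +x sides. The gap between each stool and the table is 290 mm.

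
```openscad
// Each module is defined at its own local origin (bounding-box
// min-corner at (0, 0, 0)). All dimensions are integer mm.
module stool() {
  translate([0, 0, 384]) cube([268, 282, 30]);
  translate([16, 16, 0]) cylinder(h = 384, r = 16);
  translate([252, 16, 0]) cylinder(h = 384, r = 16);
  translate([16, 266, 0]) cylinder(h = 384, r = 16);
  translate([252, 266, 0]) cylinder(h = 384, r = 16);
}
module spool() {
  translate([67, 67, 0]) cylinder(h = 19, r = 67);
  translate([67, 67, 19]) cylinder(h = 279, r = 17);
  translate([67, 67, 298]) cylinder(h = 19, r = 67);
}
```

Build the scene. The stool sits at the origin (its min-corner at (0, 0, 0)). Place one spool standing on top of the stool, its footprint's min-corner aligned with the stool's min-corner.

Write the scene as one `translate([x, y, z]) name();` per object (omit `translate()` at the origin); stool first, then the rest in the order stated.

stool();
translate([0, 0, 414]) spool();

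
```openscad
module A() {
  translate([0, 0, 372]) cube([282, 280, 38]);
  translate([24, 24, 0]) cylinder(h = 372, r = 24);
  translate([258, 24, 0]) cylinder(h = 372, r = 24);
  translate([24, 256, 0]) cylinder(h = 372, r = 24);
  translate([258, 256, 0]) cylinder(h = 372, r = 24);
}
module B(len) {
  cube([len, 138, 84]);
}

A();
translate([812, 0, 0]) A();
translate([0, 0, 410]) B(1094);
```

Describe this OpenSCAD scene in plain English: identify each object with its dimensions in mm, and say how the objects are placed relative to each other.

A is a simple wooden stool: a rectangular seat 282 mm (x) by 280 mm (y), 38 mm thick, top face at z = 410 mm, on four round legs, each 48 mm in diameter. The legs rest on z = 0, each leg's axis is inset half a diameter from the nearest pair of seat edges (so the leg's bounding box is flush with the corner).

B is a rectangular beam 1094 mm long (x), 138 mm deep (y), 84 mm thick (z).

The beam spans the tops of two stools placed 530 mm apart, resting at z = 410 mm.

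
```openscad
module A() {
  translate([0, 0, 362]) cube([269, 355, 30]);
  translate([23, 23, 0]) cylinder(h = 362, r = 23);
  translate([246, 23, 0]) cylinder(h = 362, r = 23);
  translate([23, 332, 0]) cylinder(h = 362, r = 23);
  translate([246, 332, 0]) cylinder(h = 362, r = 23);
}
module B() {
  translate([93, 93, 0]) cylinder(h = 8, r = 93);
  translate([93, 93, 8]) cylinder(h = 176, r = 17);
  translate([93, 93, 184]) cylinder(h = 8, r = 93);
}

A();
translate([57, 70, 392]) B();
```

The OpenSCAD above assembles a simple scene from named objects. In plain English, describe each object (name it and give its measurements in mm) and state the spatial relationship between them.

A is a four-legged stool. The seat is a 269×355×30 mm slab whose top surface is at z = 392 mm; four round legs, each 46 mm in diameter, run from the floor (z = 0) to the underside of the seat, each leg's axis is inset half a diameter from the nearest pair of seat edges (so the leg's bounding box is flush with the corner).

B is a spool: two coaxial disc flanges of radius 93 mm and thickness 8 mm, joined by a core cylinder of radius 17 mm and height 176 mm. The lower flange rests on z = 0 and the three cylinders share a vertical axis.

The spool is on top of the stool.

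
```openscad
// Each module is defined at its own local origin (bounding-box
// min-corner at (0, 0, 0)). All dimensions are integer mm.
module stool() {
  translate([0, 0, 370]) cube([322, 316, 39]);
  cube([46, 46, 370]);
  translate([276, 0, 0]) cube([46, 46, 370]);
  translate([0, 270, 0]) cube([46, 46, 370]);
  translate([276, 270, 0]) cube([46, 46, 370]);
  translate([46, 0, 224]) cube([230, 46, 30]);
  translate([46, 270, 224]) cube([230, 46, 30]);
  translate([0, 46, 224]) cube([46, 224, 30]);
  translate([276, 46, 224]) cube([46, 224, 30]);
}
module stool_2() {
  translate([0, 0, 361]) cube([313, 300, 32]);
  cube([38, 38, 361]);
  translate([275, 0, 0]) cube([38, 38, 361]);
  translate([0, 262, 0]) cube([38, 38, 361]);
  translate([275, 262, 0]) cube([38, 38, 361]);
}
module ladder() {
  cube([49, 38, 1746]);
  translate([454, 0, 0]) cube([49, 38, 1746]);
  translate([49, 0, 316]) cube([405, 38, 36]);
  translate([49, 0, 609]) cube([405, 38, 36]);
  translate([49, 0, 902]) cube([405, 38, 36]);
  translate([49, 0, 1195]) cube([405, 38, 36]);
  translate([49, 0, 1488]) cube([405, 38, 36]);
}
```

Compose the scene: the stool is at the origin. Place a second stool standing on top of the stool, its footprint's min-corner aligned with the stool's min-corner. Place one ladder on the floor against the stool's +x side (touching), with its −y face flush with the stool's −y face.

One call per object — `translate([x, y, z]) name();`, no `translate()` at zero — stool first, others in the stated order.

stool();
translate([0, 0, 409]) stool_2();
translate([322, 0, 0]) ladder();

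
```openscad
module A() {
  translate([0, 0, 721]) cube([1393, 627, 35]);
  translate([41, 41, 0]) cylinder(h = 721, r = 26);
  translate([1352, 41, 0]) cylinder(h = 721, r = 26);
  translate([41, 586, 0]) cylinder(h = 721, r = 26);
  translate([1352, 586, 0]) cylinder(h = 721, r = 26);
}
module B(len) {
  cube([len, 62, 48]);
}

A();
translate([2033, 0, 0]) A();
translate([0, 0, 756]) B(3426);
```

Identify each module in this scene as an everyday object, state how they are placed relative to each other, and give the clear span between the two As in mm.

A is a table. B is a beam. A beam spans the tops of two tables. The clear span between the two tables is 640 mm.

Second table starts at x = 2033; first ends at x = 1393; clear span = 2033 − 1393 = 640 mm.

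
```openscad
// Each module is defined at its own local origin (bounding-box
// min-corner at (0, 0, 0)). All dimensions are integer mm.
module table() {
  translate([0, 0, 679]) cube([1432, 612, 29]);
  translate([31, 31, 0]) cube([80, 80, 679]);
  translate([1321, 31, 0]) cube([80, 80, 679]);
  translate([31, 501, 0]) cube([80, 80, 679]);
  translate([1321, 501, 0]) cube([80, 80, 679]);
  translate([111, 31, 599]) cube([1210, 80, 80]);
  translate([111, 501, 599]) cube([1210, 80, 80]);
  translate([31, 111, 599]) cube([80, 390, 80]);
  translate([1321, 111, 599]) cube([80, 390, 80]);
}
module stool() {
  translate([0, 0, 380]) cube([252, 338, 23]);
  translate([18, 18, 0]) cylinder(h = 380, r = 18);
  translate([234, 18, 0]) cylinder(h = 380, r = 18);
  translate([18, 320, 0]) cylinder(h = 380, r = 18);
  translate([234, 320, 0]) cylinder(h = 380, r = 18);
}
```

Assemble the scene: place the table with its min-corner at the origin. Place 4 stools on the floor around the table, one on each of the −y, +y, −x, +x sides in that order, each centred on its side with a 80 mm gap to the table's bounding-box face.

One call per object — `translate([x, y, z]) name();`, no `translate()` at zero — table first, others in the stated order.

table();
translate([590, -418, 0]) stool();
translate([590, 692, 0]) stool();
translate([-332, 137, 0]) stool();
translate([1512, 137, 0]) stool();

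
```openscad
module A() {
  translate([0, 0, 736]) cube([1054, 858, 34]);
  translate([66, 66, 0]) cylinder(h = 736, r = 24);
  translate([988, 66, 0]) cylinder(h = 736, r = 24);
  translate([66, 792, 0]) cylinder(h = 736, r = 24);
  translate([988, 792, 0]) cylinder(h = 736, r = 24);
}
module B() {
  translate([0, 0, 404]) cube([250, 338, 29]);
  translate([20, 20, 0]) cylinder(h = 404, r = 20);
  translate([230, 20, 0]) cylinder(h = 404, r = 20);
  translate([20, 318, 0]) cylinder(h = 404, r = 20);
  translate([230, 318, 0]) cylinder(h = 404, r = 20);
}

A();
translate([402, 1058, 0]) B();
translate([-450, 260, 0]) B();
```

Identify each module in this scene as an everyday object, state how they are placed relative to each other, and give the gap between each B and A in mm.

Each stool's nearest face is 200 mm from the table's bounding box.

A is a table. B is a stool. Two stools sit around the table at the +y, −x sides. The gap between each stool and the table is 200 mm.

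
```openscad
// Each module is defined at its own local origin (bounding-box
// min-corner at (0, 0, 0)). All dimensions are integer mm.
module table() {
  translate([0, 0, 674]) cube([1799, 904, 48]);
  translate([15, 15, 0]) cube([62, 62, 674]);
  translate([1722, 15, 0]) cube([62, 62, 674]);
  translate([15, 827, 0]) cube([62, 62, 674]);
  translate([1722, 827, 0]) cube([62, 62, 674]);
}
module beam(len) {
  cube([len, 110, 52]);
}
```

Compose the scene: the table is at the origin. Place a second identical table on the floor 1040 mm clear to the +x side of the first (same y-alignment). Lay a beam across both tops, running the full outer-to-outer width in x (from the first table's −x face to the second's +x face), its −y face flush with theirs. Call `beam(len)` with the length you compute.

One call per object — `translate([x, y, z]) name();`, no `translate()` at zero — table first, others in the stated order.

table();
translate([2839, 0, 0]) table();
translate([0, 0, 722]) beam(4638);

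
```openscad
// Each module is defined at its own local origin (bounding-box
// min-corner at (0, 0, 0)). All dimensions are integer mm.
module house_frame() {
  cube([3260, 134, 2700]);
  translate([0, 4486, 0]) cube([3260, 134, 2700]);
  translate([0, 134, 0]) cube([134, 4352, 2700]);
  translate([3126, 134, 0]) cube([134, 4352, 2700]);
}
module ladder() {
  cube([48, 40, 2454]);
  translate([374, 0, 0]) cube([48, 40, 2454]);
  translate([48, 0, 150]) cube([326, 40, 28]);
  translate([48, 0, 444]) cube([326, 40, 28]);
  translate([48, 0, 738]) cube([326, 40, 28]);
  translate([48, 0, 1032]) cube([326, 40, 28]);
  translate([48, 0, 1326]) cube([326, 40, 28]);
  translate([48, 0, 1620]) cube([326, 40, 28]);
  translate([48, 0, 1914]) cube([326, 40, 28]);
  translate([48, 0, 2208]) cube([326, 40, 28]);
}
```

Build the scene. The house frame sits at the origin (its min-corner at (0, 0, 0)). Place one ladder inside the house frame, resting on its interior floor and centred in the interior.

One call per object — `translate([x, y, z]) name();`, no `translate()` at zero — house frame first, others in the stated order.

house_frame();
translate([1419, 2290, 0]) ladder();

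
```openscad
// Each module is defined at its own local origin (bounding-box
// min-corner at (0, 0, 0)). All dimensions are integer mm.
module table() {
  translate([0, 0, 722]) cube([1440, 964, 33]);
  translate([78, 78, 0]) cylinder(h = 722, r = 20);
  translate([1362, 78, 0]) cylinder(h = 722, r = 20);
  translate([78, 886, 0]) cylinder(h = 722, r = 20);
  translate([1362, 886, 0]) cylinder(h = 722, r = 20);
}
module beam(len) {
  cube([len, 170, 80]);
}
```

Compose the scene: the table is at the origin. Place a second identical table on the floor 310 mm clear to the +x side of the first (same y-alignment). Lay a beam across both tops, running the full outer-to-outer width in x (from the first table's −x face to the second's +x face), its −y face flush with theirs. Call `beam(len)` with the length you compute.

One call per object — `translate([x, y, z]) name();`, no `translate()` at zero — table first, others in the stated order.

table();
translate([1750, 0, 0]) table();
translate([0, 0, 755]) beam(3190);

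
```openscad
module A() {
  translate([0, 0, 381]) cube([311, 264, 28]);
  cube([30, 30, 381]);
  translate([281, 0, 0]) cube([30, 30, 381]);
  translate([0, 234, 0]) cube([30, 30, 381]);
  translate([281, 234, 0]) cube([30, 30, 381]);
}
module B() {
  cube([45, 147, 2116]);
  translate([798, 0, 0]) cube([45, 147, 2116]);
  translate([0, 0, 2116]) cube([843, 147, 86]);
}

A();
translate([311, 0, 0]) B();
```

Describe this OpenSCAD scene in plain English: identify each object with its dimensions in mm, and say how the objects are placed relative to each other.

A is a simple wooden stool: a rectangular seat 311 mm (x) by 264 mm (y), 28 mm thick, top face at z = 409 mm, on four square legs, each 30×30 mm in cross-section. The legs rest on z = 0, each flush with a corner of the seat.

B is a door frame. The clear opening is 753 mm wide and 2116 mm high. Two 45 mm wide jambs, 147 mm deep, stand either side of the opening from the floor to the top of the opening. A 86 mm thick head sits across the top of both jambs, spanning the full outside width of the frame.

The door frame is against the stool's +x side, with their −y faces flush.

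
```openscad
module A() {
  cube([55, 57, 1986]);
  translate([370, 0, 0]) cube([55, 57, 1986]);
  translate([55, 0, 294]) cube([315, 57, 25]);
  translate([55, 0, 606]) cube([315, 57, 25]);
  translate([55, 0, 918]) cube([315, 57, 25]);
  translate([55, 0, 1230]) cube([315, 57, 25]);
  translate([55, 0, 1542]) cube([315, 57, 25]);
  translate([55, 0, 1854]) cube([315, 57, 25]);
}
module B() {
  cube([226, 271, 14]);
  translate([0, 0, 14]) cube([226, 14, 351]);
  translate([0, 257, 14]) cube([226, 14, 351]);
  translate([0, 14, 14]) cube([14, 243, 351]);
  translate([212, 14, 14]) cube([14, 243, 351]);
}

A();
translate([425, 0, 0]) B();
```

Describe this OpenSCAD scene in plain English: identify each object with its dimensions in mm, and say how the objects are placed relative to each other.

A is a wooden ladder with two side rails of 55×57 mm section and 1986 mm height, set 425 mm apart overall. Between them run 6 rectangular rungs (57 mm deep, 25 mm thick), front faces flush with the rails' −y face. The bottom of the first rung is 294 mm above the floor and each subsequent rung is 312 mm higher than the one below.

B is an open-topped rectangular box: outside dimensions 226×271×365 mm, with a uniform wall and base thickness of 14 mm. The base is a full 226×271 slab on the floor; four walls sit on top of the base. The front and back walls (the −y and +y sides) span the full width; the two side walls fit between them.

The open box is against the ladder's +x side, with their −y faces flush.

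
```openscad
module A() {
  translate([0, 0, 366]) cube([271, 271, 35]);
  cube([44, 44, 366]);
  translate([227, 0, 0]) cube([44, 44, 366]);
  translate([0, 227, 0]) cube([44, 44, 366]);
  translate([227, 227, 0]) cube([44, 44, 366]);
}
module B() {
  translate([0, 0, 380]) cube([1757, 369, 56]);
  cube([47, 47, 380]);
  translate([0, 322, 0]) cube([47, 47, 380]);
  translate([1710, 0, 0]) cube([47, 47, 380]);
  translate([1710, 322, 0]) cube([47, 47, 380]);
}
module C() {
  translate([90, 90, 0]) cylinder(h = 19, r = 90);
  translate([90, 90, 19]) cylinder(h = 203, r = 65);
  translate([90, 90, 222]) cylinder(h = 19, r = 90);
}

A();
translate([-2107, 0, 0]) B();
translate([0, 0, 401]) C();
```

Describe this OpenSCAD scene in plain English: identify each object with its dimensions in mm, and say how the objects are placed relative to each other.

A is a four-legged stool. The seat is 271×271 mm, 35 mm thick, top at z = 401 mm. It stands on four square legs, each 44×44 mm in cross-section, from z = 0 to the seat underside, each flush with a corner of the seat.

B is a long wooden bench with a 1757 mm (x) × 369 mm (y) seat, 56 mm thick, its top surface 436 mm above the floor. Four 47 mm square legs at the seat corners, flush with the edges, run from z = 0 to the seat underside.

C is a spool: two coaxial disc flanges of radius 90 mm and thickness 19 mm, joined by a core cylinder of radius 65 mm and height 203 mm. The lower flange rests on z = 0 and the three cylinders share a vertical axis.

The bench is on the floor beside the stool on its −x side. The spool is on top of the stool.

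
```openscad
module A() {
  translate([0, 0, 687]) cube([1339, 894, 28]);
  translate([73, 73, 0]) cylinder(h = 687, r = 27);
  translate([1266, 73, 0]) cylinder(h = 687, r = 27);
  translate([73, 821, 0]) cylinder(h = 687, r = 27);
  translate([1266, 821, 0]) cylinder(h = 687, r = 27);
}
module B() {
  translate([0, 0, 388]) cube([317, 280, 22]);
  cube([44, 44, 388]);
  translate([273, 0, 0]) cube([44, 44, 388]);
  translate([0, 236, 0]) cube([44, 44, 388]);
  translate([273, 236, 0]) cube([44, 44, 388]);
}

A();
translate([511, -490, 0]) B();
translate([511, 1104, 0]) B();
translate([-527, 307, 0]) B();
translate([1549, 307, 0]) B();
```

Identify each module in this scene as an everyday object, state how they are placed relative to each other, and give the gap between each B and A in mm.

Each stool's nearest face is 210 mm from the table's bounding box.

A is a table. B is a stool. Four stools sit around the table at the −y, +y, −x, +x sides. The gap between each stool and the table is 210 mm.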